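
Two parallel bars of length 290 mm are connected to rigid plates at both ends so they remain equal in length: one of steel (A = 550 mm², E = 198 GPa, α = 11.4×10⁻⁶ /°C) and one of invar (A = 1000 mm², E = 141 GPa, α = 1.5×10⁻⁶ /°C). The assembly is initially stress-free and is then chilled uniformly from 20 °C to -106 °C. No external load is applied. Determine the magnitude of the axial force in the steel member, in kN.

Both members must finish at the same length. With the larger α, the steel tends to over-contract; the plates restrain it, putting the steel in tension and the invar in compression. With no external load the two internal forces are equal and opposite, magnitude P.
Equating the net (thermal + elastic) strains gives |α₁ − α₂|·ΔT = P·[1/(A₁E₁) + 1/(A₂E₂)].
|α₁ − α₂|·ΔT = 9.9×10⁻⁶ × 126 = 0.001247.
1/(A₁E₁) + 1/(A₂E₂) = 1/(550×198×10³) + 1/(1000×141×10³) = 1.627×10⁻⁸ N⁻¹.
P = 0.001247 / 1.627×10⁻⁸ = 76650 N = 76.65 kN.

P ≈ 76.6 kN (tensile in the steel)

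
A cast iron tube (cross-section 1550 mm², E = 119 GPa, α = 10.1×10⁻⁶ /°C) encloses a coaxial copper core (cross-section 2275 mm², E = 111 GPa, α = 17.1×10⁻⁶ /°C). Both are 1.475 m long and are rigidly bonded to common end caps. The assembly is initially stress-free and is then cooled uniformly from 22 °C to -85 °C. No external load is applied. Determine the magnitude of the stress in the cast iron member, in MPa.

σ ≈ 51.5 MPa (compressive)

Equilibrium of a rigid end plate with no external load gives equal and opposite internal forces ±P in the two members. Since α_{copper} > α_{cast iron}, cooling drives the copper into tension and the cast iron into compression.
Compatibility of the two members (thermal + elastic change equal): (α₁ − α₂)ΔT = P·[1/(A₁E₁) + 1/(A₂E₂)].
|α₁ − α₂|·ΔT = 7×10⁻⁶ × 107 = 0.000749.
1/(A₁E₁) + 1/(A₂E₂) = 1/(1550×119×10³) + 1/(2275×111×10³) = 9.382×10⁻⁹ N⁻¹.
So P = 0.000749 / 9.382×10⁻⁹ = 79.84 kN.
σ_{cast iron} = P/A₁ = 79840/1550 = 51.51 MPa, compressive.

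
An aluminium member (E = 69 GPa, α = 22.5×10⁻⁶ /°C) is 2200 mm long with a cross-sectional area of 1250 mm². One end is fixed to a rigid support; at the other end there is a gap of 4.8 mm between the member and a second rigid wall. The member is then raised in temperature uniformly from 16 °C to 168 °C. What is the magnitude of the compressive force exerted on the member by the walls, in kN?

P ≈ 107 kN

Free thermal elongation = αΔT L = 22.5×10⁻⁶ × 152 × 2200 = 7.524 mm.
This exceeds the 4.8 mm gap, so the wall pushes back. The portion of expansion that must be recovered elastically is δ_free − gap = 7.524 − 4.8 = 2.724 mm.
Compatibility: PL/(AE) = 2.724 mm, so σ = P/A = E × (2.724/2200) = 85.43 MPa.
P = σA = 85.43 × 1250 = 106.8 kN.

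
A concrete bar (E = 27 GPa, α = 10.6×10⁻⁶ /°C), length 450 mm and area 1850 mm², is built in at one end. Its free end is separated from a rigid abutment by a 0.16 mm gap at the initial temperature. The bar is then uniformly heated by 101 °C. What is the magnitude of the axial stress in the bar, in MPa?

σ ≈ 19.3 MPa (compressive)

If the wall were absent the bar would grow by αΔT L = 10.6×10⁻⁶ × 101 × 450 = 0.4818 mm.
The gap closes (δ_free > 0.16 mm) and the wall then resists a further 0.4818 − 0.16 = 0.3218 mm of expansion.
So σ = E(δ_free − g)/L = 27×10³ × 0.3218/450 = 19.31 MPa.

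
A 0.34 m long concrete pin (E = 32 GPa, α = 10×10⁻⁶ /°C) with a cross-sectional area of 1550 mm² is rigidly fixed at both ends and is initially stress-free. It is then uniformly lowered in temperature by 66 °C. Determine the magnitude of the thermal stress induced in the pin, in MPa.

The supports are rigid, so the total axial strain is zero. The restrained thermal strain is ε = αΔT = 10×10⁻⁶ × 66 = 660×10⁻⁶.
σ = EαΔT = 32×10³ × 10×10⁻⁶ × 66 = 21.12 MPa (tensile; the pin is trying to contract).

σ ≈ 21.1 MPa (tensile)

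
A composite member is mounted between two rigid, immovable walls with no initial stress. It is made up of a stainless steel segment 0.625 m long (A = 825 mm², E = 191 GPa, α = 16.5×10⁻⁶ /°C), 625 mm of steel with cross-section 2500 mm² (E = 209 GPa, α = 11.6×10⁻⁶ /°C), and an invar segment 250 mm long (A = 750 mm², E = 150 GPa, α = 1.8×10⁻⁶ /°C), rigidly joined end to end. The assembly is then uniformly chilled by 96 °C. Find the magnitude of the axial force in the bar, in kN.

P ≈ 234 kN (tensile)

If the supports were absent, the total length change would be Σ αᵢΔT Lᵢ = 16.5×10⁻⁶×96×625 + 11.6×10⁻⁶×96×625 + 1.8×10⁻⁶×96×250 = 1.729 mm.
The walls prevent any net length change, so an axial force P (same in every segment) develops. Compatibility: P · Σ Lᵢ/(AᵢEᵢ) = δ_free.
The series flexibility is Σ Lᵢ/(AᵢEᵢ) = 625/(825×191×10³) + 625/(2500×209×10³) + 250/(750×150×10³) = 7.385×10⁻⁶ mm/N.
P = 1.729 / 7.385×10⁻⁶ = 234200 N = 234.2 kN, tensile.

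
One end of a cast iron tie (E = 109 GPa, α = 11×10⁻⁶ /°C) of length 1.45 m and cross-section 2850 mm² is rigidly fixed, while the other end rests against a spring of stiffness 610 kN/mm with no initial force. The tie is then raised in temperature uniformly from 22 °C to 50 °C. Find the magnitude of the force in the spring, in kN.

P ≈ 70.8 kN

Free thermal expansion: δ_free = αΔT L = 11×10⁻⁶ × 28 × 1450 = 0.4466 mm.
Let P be the compressive force at the spring. The tie shortens elastically by PL/(AE) and the spring compresses by P/k; together these equal δ_free.
P [ L/(AE) + 1/k ] = δ_free → P [ 1450/(2850×109×10³) + 1/(610×10³) ] = 0.4466.
P = 0.4466 / 6.307×10⁻⁶ = 70810 N.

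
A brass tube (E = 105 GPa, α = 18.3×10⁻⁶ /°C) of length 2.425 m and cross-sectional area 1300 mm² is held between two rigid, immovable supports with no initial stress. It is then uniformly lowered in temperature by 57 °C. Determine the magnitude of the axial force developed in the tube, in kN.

P ≈ 142 kN (tensile)

Full restraint means ε = 0, so the stress is σ = EαΔT = 105×10³ × 18.3×10⁻⁶ × 57 = 109.5 MPa.
Axial force P = σA = 109.5 × 1300 = 142400 N = 142.4 kN, tensile.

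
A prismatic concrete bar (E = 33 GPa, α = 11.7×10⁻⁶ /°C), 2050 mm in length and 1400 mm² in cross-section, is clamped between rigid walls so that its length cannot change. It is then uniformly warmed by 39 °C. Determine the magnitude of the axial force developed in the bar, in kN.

The ends cannot move, so σ = EαΔT = 33×10³ × 11.7×10⁻⁶ × 39 = 15.06 MPa.
Then P = σA = 15.06 × 1400 mm² = 21.08 kN, compressive.

P ≈ 21.1 kN (compressive)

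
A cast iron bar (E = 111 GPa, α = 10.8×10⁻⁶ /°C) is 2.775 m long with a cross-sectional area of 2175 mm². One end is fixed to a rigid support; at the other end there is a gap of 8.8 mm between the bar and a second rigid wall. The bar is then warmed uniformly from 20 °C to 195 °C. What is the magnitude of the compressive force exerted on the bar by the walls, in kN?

Unrestrained expansion: δ_free = αΔT L = 10.8×10⁻⁶ × 175 × 2775 = 5.245 mm.
This is smaller than the 8.8 mm clearance, so the bar expands freely without reaching the stop — the stress is zero.

P ≈ 0 kN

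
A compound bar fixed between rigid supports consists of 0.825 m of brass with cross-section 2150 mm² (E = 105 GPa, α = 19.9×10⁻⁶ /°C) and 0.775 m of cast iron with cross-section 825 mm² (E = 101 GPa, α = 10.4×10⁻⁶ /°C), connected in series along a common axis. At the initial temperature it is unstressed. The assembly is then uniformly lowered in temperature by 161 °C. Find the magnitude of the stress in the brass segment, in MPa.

If the supports were absent, the total length change would be Σ αᵢΔT Lᵢ = 19.9×10⁻⁶×161×825 + 10.4×10⁻⁶×161×775 = 3.941 mm.
Since the ends are fixed, an axial force P builds up, equal in every segment, with P · Σ Lᵢ/(AᵢEᵢ) = δ_free.
The series flexibility is Σ Lᵢ/(AᵢEᵢ) = 825/(2150×105×10³) + 775/(825×101×10³) = 1.296×10⁻⁵ mm/N.
P = 3.941 / 1.296×10⁻⁵ = 304200 N = 304.2 kN, tensile.
σ_{brass} = P / A = 304200 / 2150 = 141.5 MPa.

σ ≈ 141 MPa (tensile)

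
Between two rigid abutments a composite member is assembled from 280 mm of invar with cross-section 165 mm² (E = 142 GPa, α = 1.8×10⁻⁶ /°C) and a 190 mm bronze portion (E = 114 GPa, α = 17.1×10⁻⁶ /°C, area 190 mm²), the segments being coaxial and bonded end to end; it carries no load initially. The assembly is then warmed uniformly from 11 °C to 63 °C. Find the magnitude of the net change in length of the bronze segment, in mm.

|ΔL| ≈ 0.0863 mm

With the walls removed the bar would change length by δ_free = Σ αᵢΔT Lᵢ = 1.8×10⁻⁶×52×280 + 17.1×10⁻⁶×52×190 = 0.1952 mm.
Since the ends are fixed, an axial force P builds up, equal in every segment, with P · Σ Lᵢ/(AᵢEᵢ) = δ_free.
Σ Lᵢ/(AᵢEᵢ) = 280/(165×142×10³) + 190/(190×114×10³) = 2.072×10⁻⁵ mm/N.
So P = 0.1952 / 2.072×10⁻⁵ = 9.418 kN, compressive.
For the bronze segment, free thermal change = 17.1×10⁻⁶×52×190 = 0.1689 mm and elastic change from P = 9418×190/(190×114×10³) = 0.08261 mm; these oppose, so the net change is 0.0863 mm (segment lengthens).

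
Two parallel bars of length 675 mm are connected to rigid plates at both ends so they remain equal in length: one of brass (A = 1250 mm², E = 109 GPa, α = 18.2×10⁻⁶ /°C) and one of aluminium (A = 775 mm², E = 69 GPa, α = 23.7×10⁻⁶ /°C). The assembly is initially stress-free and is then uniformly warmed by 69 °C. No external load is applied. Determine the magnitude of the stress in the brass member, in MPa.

σ ≈ 11.7 MPa (tensile)

Both members must finish at the same length. With the larger α, the aluminium tends to over-expand; the plates restrain it, putting the aluminium in compression and the brass in tension. With no external load the two internal forces are equal and opposite, magnitude P.
Equating the net (thermal + elastic) strains gives |α₁ − α₂|·ΔT = P·[1/(A₁E₁) + 1/(A₂E₂)].
|α₁ − α₂|·ΔT = 5.5×10⁻⁶ × 69 = 0.0003795.
1/(A₁E₁) + 1/(A₂E₂) = 1/(1250×109×10³) + 1/(775×69×10³) = 2.604×10⁻⁸ N⁻¹.
So P = 0.0003795 / 2.604×10⁻⁸ = 14.57 kN.
σ_{brass} = P/A₁ = 14570/1250 = 11.66 MPa, tensile.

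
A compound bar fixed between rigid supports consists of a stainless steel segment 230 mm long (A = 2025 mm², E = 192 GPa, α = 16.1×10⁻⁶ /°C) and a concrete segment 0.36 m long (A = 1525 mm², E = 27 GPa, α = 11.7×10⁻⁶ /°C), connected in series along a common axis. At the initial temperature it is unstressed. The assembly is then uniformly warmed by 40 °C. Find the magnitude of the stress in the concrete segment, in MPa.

σ ≈ 22.2 MPa (compressive)

With the walls removed the bar would change length by δ_free = Σ αᵢΔT Lᵢ = 16.1×10⁻⁶×40×230 + 11.7×10⁻⁶×40×360 = 0.3166 mm.
The walls prevent any net length change, so an axial force P (same in every segment) develops. Compatibility: P · Σ Lᵢ/(AᵢEᵢ) = δ_free.
The series flexibility is Σ Lᵢ/(AᵢEᵢ) = 230/(2025×192×10³) + 360/(1525×27×10³) = 9.335×10⁻⁶ mm/N.
P = 0.3166 / 9.335×10⁻⁶ = 33920 N = 33.92 kN, compressive.
σ_{concrete} = P / A = 33920 / 1525 = 22.24 MPa.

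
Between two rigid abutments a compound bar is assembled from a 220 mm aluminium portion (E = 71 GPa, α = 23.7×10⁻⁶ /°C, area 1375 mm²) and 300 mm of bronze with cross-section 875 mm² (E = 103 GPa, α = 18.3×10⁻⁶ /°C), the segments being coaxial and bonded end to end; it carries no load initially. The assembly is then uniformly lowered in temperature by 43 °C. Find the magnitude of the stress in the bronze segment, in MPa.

With the walls removed the bar would change length by δ_free = Σ αᵢΔT Lᵢ = 23.7×10⁻⁶×43×220 + 18.3×10⁻⁶×43×300 = 0.4603 mm.
Since the ends are fixed, an axial force P builds up, equal in every segment, with P · Σ Lᵢ/(AᵢEᵢ) = δ_free.
Σ Lᵢ/(AᵢEᵢ) = 220/(1375×71×10³) + 300/(875×103×10³) = 5.582×10⁻⁶ mm/N.
Hence P = δ_free / Σ(L/AE) = 0.4603/5.582×10⁻⁶ = 82.45 kN (tensile).
σ_{bronze} = P / A = 82450 / 875 = 94.23 MPa.

σ ≈ 94.2 MPa (tensile)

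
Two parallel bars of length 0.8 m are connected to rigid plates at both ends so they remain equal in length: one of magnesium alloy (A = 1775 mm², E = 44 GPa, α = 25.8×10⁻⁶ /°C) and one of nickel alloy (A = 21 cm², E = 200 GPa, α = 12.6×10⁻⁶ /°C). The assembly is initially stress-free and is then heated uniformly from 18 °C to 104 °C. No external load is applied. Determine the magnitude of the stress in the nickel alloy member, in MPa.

σ ≈ 35.6 MPa (tensile)

Equilibrium of a rigid end plate with no external load gives equal and opposite internal forces ±P in the two members. Since α_{magnesium alloy} > α_{nickel alloy}, heating drives the magnesium alloy into compression and the nickel alloy into tension.
Setting the final lengths equal and cancelling L: (α₁ − α₂)ΔT = P/(A₁E₁) + P/(A₂E₂).
|α₁ − α₂|·ΔT = 13.2×10⁻⁶ × 86 = 0.001135.
1/(A₁E₁) + 1/(A₂E₂) = 1/(1775×44×10³) + 1/(2100×200×10³) = 1.519×10⁻⁸ N⁻¹.
P = 0.001135 / 1.519×10⁻⁸ = 74760 N = 74.76 kN.
σ_{nickel alloy} = P/A₂ = 74760/2100 = 35.6 MPa, tensile.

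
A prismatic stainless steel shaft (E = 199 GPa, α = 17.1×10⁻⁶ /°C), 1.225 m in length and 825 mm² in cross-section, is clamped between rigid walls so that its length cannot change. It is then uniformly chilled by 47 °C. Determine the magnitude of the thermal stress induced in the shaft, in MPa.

σ ≈ 160 MPa (tensile)

Because both ends are immovable the net strain is zero, and the suppressed thermal strain is αΔT = 17.1×10⁻⁶ × 47 = 803.7×10⁻⁶.
Hence σ = E·αΔT = 199×10³ × 803.7×10⁻⁶ = 159.9 MPa, tensile.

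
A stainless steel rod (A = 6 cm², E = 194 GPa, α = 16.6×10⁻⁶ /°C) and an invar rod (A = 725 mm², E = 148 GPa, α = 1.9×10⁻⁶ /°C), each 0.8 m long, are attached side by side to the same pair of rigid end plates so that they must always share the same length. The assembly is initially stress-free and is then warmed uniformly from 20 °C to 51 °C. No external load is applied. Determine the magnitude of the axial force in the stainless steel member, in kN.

P ≈ 25.4 kN (compressive in the stainless steel)

Both members must finish at the same length. With the larger α, the stainless steel tends to over-expand; the plates restrain it, putting the stainless steel in compression and the invar in tension. With no external load the two internal forces are equal and opposite, magnitude P.
Compatibility of the two members (thermal + elastic change equal): (α₁ − α₂)ΔT = P·[1/(A₁E₁) + 1/(A₂E₂)].
|α₁ − α₂|·ΔT = 14.7×10⁻⁶ × 31 = 0.0004557.
1/(A₁E₁) + 1/(A₂E₂) = 1/(600×194×10³) + 1/(725×148×10³) = 1.791×10⁻⁸ N⁻¹.
So P = 0.0004557 / 1.791×10⁻⁸ = 25.44 kN.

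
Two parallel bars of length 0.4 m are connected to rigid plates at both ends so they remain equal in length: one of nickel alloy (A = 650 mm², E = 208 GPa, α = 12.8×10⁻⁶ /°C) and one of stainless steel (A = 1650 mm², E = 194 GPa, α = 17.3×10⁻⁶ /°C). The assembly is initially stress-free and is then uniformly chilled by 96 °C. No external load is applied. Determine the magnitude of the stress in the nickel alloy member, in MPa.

σ ≈ 63.2 MPa (compressive)

Equilibrium of a rigid end plate with no external load gives equal and opposite internal forces ±P in the two members. Since α_{stainless steel} > α_{nickel alloy}, cooling drives the stainless steel into tension and the nickel alloy into compression.
Setting the final lengths equal and cancelling L: (α₁ − α₂)ΔT = P/(A₁E₁) + P/(A₂E₂).
|α₁ − α₂|·ΔT = 4.5×10⁻⁶ × 96 = 0.000432.
1/(A₁E₁) + 1/(A₂E₂) = 1/(650×208×10³) + 1/(1650×194×10³) = 1.052×10⁻⁸ N⁻¹.
P = 0.000432 / 1.052×10⁻⁸ = 41060 N = 41.06 kN.
σ_{nickel alloy} = P/A₁ = 41060/650 = 63.17 MPa, compressive.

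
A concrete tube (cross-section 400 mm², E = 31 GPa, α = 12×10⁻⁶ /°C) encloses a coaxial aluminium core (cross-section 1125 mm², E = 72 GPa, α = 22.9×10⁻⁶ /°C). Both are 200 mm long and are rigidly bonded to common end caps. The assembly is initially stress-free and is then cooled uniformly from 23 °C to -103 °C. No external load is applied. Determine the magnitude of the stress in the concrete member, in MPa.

Both members must finish at the same length. With the larger α, the aluminium tends to over-contract; the plates restrain it, putting the aluminium in tension and the concrete in compression. With no external load the two internal forces are equal and opposite, magnitude P.
Setting the final lengths equal and cancelling L: (α₁ − α₂)ΔT = P/(A₁E₁) + P/(A₂E₂).
|α₁ − α₂|·ΔT = 10.9×10⁻⁶ × 126 = 0.001373.
1/(A₁E₁) + 1/(A₂E₂) = 1/(400×31×10³) + 1/(1125×72×10³) = 9.299×10⁻⁸ N⁻¹.
P = 0.001373 / 9.299×10⁻⁸ = 14770 N = 14.77 kN.
σ_{concrete} = P/A₁ = 14770/400 = 36.92 MPa, compressive.

σ ≈ 36.9 MPa (compressive)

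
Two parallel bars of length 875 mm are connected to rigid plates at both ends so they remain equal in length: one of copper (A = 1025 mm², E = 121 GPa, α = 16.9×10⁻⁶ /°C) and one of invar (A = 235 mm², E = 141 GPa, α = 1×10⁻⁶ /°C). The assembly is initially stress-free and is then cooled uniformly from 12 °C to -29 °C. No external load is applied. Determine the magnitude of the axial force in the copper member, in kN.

Both members must finish at the same length. With the larger α, the copper tends to over-contract; the plates restrain it, putting the copper in tension and the invar in compression. With no external load the two internal forces are equal and opposite, magnitude P.
Equating the net (thermal + elastic) strains gives |α₁ − α₂|·ΔT = P·[1/(A₁E₁) + 1/(A₂E₂)].
|α₁ − α₂|·ΔT = 15.9×10⁻⁶ × 41 = 0.0006519.
1/(A₁E₁) + 1/(A₂E₂) = 1/(1025×121×10³) + 1/(235×141×10³) = 3.824×10⁻⁸ N⁻¹.
So P = 0.0006519 / 3.824×10⁻⁸ = 17.05 kN.

P ≈ 17 kN (tensile in the copper)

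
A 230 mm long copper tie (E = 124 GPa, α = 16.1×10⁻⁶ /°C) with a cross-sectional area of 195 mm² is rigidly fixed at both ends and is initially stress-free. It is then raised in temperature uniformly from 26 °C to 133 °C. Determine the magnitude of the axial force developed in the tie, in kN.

Full restraint means ε = 0, so the stress is σ = EαΔT = 124×10³ × 16.1×10⁻⁶ × 107 = 213.6 MPa.
Then P = σA = 213.6 × 195 mm² = 41.65 kN, compressive.

P ≈ 41.7 kN (compressive)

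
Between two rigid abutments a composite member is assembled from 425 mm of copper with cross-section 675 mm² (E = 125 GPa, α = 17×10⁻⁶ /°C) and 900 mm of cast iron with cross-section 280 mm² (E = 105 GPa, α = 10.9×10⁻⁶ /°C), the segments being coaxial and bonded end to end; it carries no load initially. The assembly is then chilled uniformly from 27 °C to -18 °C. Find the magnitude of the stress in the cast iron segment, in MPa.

With the walls removed the bar would change length by δ_free = Σ αᵢΔT Lᵢ = 17×10⁻⁶×45×425 + 10.9×10⁻⁶×45×900 = 0.7666 mm.
The rigid supports impose zero overall length change; the single axial force P common to all segments must satisfy P Σ Lᵢ/(AᵢEᵢ) = δ_free.
The series flexibility is Σ Lᵢ/(AᵢEᵢ) = 425/(675×125×10³) + 900/(280×105×10³) = 3.565×10⁻⁵ mm/N.
Hence P = δ_free / Σ(L/AE) = 0.7666/3.565×10⁻⁵ = 21.5 kN (tensile).
σ_{cast iron} = P / A = 21500 / 280 = 76.8 MPa.

σ ≈ 76.8 MPa (tensile)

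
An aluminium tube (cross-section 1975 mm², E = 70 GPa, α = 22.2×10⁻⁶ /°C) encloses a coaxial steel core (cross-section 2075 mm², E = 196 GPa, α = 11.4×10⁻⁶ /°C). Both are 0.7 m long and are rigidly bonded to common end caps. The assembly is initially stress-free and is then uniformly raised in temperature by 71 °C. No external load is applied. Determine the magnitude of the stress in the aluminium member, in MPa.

The aluminium has the larger α, so on heating it would change length more than the steel if both were free. The rigid plates force a common final length, so the aluminium is put into compression and the steel into tension, with equal and opposite forces P (no external load).
Setting the final lengths equal and cancelling L: (α₁ − α₂)ΔT = P/(A₁E₁) + P/(A₂E₂).
|α₁ − α₂|·ΔT = 10.8×10⁻⁶ × 71 = 0.0007668.
1/(A₁E₁) + 1/(A₂E₂) = 1/(1975×70×10³) + 1/(2075×196×10³) = 9.692×10⁻⁹ N⁻¹.
P = 0.0007668 / 9.692×10⁻⁹ = 79120 N = 79.12 kN.
σ_{aluminium} = P/A₁ = 79120/1975 = 40.06 MPa, compressive.

σ ≈ 40.1 MPa (compressive)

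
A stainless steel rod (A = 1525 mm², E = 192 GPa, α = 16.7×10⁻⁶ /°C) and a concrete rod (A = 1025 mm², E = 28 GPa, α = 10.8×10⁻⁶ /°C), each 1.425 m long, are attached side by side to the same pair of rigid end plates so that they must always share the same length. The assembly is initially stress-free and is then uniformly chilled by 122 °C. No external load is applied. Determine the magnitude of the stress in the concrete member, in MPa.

σ ≈ 18.4 MPa (compressive)

The stainless steel has the larger α, so on cooling it would change length more than the concrete if both were free. The rigid plates force a common final length, so the stainless steel is put into tension and the concrete into compression, with equal and opposite forces P (no external load).
Equating the net (thermal + elastic) strains gives |α₁ − α₂|·ΔT = P·[1/(A₁E₁) + 1/(A₂E₂)].
|α₁ − α₂|·ΔT = 5.9×10⁻⁶ × 122 = 0.0007198.
1/(A₁E₁) + 1/(A₂E₂) = 1/(1525×192×10³) + 1/(1025×28×10³) = 3.826×10⁻⁸ N⁻¹.
So P = 0.0007198 / 3.826×10⁻⁸ = 18.81 kN.
σ_{concrete} = P/A₂ = 18810/1025 = 18.36 MPa, compressive.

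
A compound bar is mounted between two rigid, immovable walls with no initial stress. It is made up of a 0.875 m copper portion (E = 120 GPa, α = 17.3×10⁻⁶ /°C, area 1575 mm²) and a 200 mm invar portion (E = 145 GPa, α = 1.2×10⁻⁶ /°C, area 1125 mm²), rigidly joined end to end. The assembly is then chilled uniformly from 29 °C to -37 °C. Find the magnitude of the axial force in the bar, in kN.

With the walls removed the bar would change length by δ_free = Σ αᵢΔT Lᵢ = 17.3×10⁻⁶×66×875 + 1.2×10⁻⁶×66×200 = 1.015 mm.
The rigid supports impose zero overall length change; the single axial force P common to all segments must satisfy P Σ Lᵢ/(AᵢEᵢ) = δ_free.
Σ Lᵢ/(AᵢEᵢ) = 875/(1575×120×10³) + 200/(1125×145×10³) = 5.856×10⁻⁶ mm/N.
Hence P = δ_free / Σ(L/AE) = 1.015/5.856×10⁻⁶ = 173.3 kN (tensile).

P ≈ 173 kN (tensile)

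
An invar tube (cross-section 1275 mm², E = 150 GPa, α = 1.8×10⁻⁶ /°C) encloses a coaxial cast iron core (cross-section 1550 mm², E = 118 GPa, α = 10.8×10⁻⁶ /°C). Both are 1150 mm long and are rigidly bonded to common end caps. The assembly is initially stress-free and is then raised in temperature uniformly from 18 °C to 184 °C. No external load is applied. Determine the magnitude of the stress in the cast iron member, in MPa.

σ ≈ 90.1 MPa (compressive)

Equilibrium of a rigid end plate with no external load gives equal and opposite internal forces ±P in the two members. Since α_{cast iron} > α_{invar}, heating drives the cast iron into compression and the invar into tension.
Compatibility of the two members (thermal + elastic change equal): (α₁ − α₂)ΔT = P·[1/(A₁E₁) + 1/(A₂E₂)].
|α₁ − α₂|·ΔT = 9×10⁻⁶ × 166 = 0.001494.
1/(A₁E₁) + 1/(A₂E₂) = 1/(1275×150×10³) + 1/(1550×118×10³) = 1.07×10⁻⁸ N⁻¹.
So P = 0.001494 / 1.07×10⁻⁸ = 139.7 kN.
σ_{cast iron} = P/A₂ = 139700/1550 = 90.11 MPa, compressive.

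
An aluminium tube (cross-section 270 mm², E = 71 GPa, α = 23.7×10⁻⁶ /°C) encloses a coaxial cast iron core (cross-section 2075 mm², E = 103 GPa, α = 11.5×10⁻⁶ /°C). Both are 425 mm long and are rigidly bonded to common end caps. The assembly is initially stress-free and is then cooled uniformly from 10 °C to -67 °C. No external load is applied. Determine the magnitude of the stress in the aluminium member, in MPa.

Equilibrium of a rigid end plate with no external load gives equal and opposite internal forces ±P in the two members. Since α_{aluminium} > α_{cast iron}, cooling drives the aluminium into tension and the cast iron into compression.
Setting the final lengths equal and cancelling L: (α₁ − α₂)ΔT = P/(A₁E₁) + P/(A₂E₂).
|α₁ − α₂|·ΔT = 12.2×10⁻⁶ × 77 = 0.0009394.
1/(A₁E₁) + 1/(A₂E₂) = 1/(270×71×10³) + 1/(2075×103×10³) = 5.684×10⁻⁸ N⁻¹.
P = 0.0009394 / 5.684×10⁻⁸ = 16530 N = 16.53 kN.
σ_{aluminium} = P/A₁ = 16530/270 = 61.21 MPa, tensile.

σ ≈ 61.2 MPa (tensile)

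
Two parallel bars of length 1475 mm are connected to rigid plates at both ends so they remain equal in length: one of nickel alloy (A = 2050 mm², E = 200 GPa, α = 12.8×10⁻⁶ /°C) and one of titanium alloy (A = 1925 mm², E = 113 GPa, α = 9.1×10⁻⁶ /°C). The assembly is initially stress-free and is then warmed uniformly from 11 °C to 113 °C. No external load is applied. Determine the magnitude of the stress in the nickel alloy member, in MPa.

σ ≈ 26.2 MPa (compressive)

Both members must finish at the same length. With the larger α, the nickel alloy tends to over-expand; the plates restrain it, putting the nickel alloy in compression and the titanium alloy in tension. With no external load the two internal forces are equal and opposite, magnitude P.
Compatibility of the two members (thermal + elastic change equal): (α₁ − α₂)ΔT = P·[1/(A₁E₁) + 1/(A₂E₂)].
|α₁ − α₂|·ΔT = 3.7×10⁻⁶ × 102 = 0.0003774.
1/(A₁E₁) + 1/(A₂E₂) = 1/(2050×200×10³) + 1/(1925×113×10³) = 7.036×10⁻⁹ N⁻¹.
So P = 0.0003774 / 7.036×10⁻⁹ = 53.64 kN.
σ_{nickel alloy} = P/A₁ = 53640/2050 = 26.16 MPa, compressive.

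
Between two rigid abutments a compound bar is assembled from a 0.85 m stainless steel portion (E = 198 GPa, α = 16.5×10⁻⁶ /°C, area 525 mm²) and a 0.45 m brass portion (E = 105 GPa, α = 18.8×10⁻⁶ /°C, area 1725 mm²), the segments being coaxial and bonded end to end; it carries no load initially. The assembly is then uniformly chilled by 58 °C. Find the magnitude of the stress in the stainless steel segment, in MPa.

σ ≈ 233 MPa (tensile)

Free thermal contraction of the whole bar: Σ αᵢΔT Lᵢ = 16.5×10⁻⁶×58×850 + 18.8×10⁻⁶×58×450 = 1.304 mm.
Since the ends are fixed, an axial force P builds up, equal in every segment, with P · Σ Lᵢ/(AᵢEᵢ) = δ_free.
The series flexibility is Σ Lᵢ/(AᵢEᵢ) = 850/(525×198×10³) + 450/(1725×105×10³) = 1.066×10⁻⁵ mm/N.
Hence P = δ_free / Σ(L/AE) = 1.304/1.066×10⁻⁵ = 122.3 kN (tensile).
σ_{stainless steel} = P / A = 122300 / 525 = 233 MPa.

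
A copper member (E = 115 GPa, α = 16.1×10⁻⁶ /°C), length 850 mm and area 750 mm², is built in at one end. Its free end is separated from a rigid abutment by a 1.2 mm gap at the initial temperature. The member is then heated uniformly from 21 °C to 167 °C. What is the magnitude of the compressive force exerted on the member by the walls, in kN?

Unrestrained expansion: δ_free = αΔT L = 16.1×10⁻⁶ × 146 × 850 = 1.998 mm.
The gap closes (δ_free > 1.2 mm) and the wall then resists a further 1.998 − 1.2 = 0.798 mm of expansion.
That suppressed elongation corresponds to σ = E·Δ/L = 115×10³ × 0.798/850 = 108 MPa.
P = σA = 108 × 750 = 80.97 kN.

P ≈ 81 kN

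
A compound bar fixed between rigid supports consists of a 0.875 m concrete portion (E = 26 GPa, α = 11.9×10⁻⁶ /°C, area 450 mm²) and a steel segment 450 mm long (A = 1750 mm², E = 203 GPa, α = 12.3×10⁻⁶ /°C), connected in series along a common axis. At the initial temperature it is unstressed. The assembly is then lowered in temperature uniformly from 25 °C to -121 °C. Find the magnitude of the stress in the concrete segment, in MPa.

Free thermal contraction of the whole bar: Σ αᵢΔT Lᵢ = 11.9×10⁻⁶×146×875 + 12.3×10⁻⁶×146×450 = 2.328 mm.
The walls prevent any net length change, so an axial force P (same in every segment) develops. Compatibility: P · Σ Lᵢ/(AᵢEᵢ) = δ_free.
Σ Lᵢ/(AᵢEᵢ) = 875/(450×26×10³) + 450/(1750×203×10³) = 7.605×10⁻⁵ mm/N.
So P = 2.328 / 7.605×10⁻⁵ = 30.61 kN, tensile.
σ_{concrete} = P / A = 30610 / 450 = 68.03 MPa.

σ ≈ 68 MPa (tensile)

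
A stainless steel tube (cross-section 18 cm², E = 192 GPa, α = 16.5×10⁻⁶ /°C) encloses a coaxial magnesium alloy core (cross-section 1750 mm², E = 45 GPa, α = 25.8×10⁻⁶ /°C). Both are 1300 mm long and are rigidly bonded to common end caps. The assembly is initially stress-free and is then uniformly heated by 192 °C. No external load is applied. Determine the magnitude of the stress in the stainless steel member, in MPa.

σ ≈ 63.6 MPa (tensile)

Both members must finish at the same length. With the larger α, the magnesium alloy tends to over-expand; the plates restrain it, putting the magnesium alloy in compression and the stainless steel in tension. With no external load the two internal forces are equal and opposite, magnitude P.
Setting the final lengths equal and cancelling L: (α₁ − α₂)ΔT = P/(A₁E₁) + P/(A₂E₂).
|α₁ − α₂|·ΔT = 9.3×10⁻⁶ × 192 = 0.001786.
1/(A₁E₁) + 1/(A₂E₂) = 1/(1800×192×10³) + 1/(1750×45×10³) = 1.559×10⁻⁸ N⁻¹.
P = 0.001786 / 1.559×10⁻⁸ = 114500 N = 114.5 kN.
σ_{stainless steel} = P/A₁ = 114500/1800 = 63.62 MPa, tensile.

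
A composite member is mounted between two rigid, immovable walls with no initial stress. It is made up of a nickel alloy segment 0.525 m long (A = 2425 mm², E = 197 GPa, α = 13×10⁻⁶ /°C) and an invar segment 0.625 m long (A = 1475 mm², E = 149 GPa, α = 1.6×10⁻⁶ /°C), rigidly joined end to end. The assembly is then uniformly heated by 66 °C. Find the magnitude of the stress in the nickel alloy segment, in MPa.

Free thermal expansion of the whole bar: Σ αᵢΔT Lᵢ = 13×10⁻⁶×66×525 + 1.6×10⁻⁶×66×625 = 0.5164 mm.
Since the ends are fixed, an axial force P builds up, equal in every segment, with P · Σ Lᵢ/(AᵢEᵢ) = δ_free.
Σ Lᵢ/(AᵢEᵢ) = 525/(2425×197×10³) + 625/(1475×149×10³) = 3.943×10⁻⁶ mm/N.
Hence P = δ_free / Σ(L/AE) = 0.5164/3.943×10⁻⁶ = 131 kN (compressive).
σ_{nickel alloy} = P / A = 131000 / 2425 = 54.02 MPa.

σ ≈ 54 MPa (compressive)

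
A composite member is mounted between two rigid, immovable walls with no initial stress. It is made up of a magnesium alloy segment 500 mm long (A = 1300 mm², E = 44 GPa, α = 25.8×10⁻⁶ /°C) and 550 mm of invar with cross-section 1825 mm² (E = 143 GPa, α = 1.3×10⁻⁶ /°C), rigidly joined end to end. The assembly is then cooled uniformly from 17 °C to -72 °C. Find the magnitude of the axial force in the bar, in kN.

P ≈ 112 kN (tensile)

If the supports were absent, the total length change would be Σ αᵢΔT Lᵢ = 25.8×10⁻⁶×89×500 + 1.3×10⁻⁶×89×550 = 1.212 mm.
The walls prevent any net length change, so an axial force P (same in every segment) develops. Compatibility: P · Σ Lᵢ/(AᵢEᵢ) = δ_free.
Σ Lᵢ/(AᵢEᵢ) = 500/(1300×44×10³) + 550/(1825×143×10³) = 1.085×10⁻⁵ mm/N.
So P = 1.212 / 1.085×10⁻⁵ = 111.7 kN, tensile.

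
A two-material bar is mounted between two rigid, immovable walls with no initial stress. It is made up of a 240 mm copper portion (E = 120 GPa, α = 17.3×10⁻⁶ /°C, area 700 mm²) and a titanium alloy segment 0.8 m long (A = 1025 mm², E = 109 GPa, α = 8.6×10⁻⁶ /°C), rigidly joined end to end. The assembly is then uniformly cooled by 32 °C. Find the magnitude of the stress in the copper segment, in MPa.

σ ≈ 50.3 MPa (tensile)

If the supports were absent, the total length change would be Σ αᵢΔT Lᵢ = 17.3×10⁻⁶×32×240 + 8.6×10⁻⁶×32×800 = 0.353 mm.
Since the ends are fixed, an axial force P builds up, equal in every segment, with P · Σ Lᵢ/(AᵢEᵢ) = δ_free.
The series flexibility is Σ Lᵢ/(AᵢEᵢ) = 240/(700×120×10³) + 800/(1025×109×10³) = 1.002×10⁻⁵ mm/N.
So P = 0.353 / 1.002×10⁻⁵ = 35.24 kN, tensile.
σ_{copper} = P / A = 35240 / 700 = 50.34 MPa.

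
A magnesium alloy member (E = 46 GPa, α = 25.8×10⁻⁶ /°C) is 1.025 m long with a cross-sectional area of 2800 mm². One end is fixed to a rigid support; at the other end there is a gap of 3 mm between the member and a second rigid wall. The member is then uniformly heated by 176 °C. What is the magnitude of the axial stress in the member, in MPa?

σ ≈ 74.2 MPa (compressive)

If the wall were absent the member would grow by αΔT L = 25.8×10⁻⁶ × 176 × 1025 = 4.654 mm.
This exceeds the 3 mm gap, so the wall pushes back. The portion of expansion that must be recovered elastically is δ_free − gap = 4.654 − 3 = 1.654 mm.
That suppressed elongation corresponds to σ = E·Δ/L = 46×10³ × 1.654/1025 = 74.24 MPa.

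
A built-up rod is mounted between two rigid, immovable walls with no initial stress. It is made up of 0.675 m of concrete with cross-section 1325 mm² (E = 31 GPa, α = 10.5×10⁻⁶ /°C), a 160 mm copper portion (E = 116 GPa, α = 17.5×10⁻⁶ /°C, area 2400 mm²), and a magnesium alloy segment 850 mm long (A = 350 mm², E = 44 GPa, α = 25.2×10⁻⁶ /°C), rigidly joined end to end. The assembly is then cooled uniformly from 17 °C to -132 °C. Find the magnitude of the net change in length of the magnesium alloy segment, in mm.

|ΔL| ≈ 0.374 mm

Free thermal contraction of the whole bar: Σ αᵢΔT Lᵢ = 10.5×10⁻⁶×149×675 + 17.5×10⁻⁶×149×160 + 25.2×10⁻⁶×149×850 = 4.665 mm.
The walls prevent any net length change, so an axial force P (same in every segment) develops. Compatibility: P · Σ Lᵢ/(AᵢEᵢ) = δ_free.
Σ Lᵢ/(AᵢEᵢ) = 675/(1325×31×10³) + 160/(2400×116×10³) + 850/(350×44×10³) = 7.22×10⁻⁵ mm/N.
Hence P = δ_free / Σ(L/AE) = 4.665/7.22×10⁻⁵ = 64.61 kN (tensile).
For the magnesium alloy segment, free thermal change = 25.2×10⁻⁶×149×850 = 3.192 mm and elastic change from P = 64610×850/(350×44×10³) = 3.566 mm; these oppose, so the net change is 0.374 mm (segment lengthens).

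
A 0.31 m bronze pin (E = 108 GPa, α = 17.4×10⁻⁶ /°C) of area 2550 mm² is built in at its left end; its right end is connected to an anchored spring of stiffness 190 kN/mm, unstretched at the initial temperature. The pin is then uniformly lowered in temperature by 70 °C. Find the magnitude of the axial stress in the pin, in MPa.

If the spring were absent the pin would shorten by αΔT L = 17.4×10⁻⁶ × 70 × 310 = 0.3776 mm.
With a force P in the spring, the elastic change of the pin is PL/(AE) and that of the spring is P/k; compatibility requires their sum to equal δ_free.
P [ L/(AE) + 1/k ] = δ_free → P [ 310/(2550×108×10³) + 1/(190×10³) ] = 0.3776.
P = 0.3776 / 6.389×10⁻⁶ = 59100 N.
σ = P/A = 59100/2550 = 23.18 MPa.

σ ≈ 23.2 MPa (tensile)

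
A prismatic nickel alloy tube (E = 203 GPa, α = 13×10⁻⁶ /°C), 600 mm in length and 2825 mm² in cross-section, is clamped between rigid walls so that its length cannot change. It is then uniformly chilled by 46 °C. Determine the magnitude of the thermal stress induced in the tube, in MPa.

With length fixed, the mechanical strain must cancel the thermal strain αΔT = 13×10⁻⁶ × 46 = 598×10⁻⁶.
The stress required to suppress this strain is σ = Eε = 203×10³ × 598×10⁻⁶ = 121.4 MPa, tensile since the tube is trying to contract.

σ ≈ 121 MPa (tensile)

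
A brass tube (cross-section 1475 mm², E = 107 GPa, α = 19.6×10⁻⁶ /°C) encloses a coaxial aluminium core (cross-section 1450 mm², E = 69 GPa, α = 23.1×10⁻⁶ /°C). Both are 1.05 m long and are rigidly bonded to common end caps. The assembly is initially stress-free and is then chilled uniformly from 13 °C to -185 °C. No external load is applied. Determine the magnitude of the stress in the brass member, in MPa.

σ ≈ 28.8 MPa (compressive)

Both members must finish at the same length. With the larger α, the aluminium tends to over-contract; the plates restrain it, putting the aluminium in tension and the brass in compression. With no external load the two internal forces are equal and opposite, magnitude P.
Compatibility of the two members (thermal + elastic change equal): (α₁ − α₂)ΔT = P·[1/(A₁E₁) + 1/(A₂E₂)].
|α₁ − α₂|·ΔT = 3.5×10⁻⁶ × 198 = 0.000693.
1/(A₁E₁) + 1/(A₂E₂) = 1/(1475×107×10³) + 1/(1450×69×10³) = 1.633×10⁻⁸ N⁻¹.
P = 0.000693 / 1.633×10⁻⁸ = 42430 N = 42.43 kN.
σ_{brass} = P/A₁ = 42430/1475 = 28.77 MPa, compressive.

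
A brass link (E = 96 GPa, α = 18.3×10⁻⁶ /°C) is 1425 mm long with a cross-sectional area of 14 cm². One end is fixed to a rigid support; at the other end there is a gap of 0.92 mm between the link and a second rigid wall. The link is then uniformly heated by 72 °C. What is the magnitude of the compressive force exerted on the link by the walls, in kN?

P ≈ 90.3 kN

If the wall were absent the link would grow by αΔT L = 18.3×10⁻⁶ × 72 × 1425 = 1.878 mm.
This exceeds the 0.92 mm gap, so the wall pushes back. The portion of expansion that must be recovered elastically is δ_free − gap = 1.878 − 0.92 = 0.9576 mm.
So σ = E(δ_free − g)/L = 96×10³ × 0.9576/1425 = 64.51 MPa.
P = σA = 64.51 × 1400 = 90.31 kN.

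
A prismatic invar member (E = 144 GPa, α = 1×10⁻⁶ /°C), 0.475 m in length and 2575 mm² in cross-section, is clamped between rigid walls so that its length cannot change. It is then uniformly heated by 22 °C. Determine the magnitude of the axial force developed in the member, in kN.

P ≈ 8.16 kN (compressive)

Full restraint means ε = 0, so the stress is σ = EαΔT = 144×10³ × 1×10⁻⁶ × 22 = 3.168 MPa.
Axial force P = σA = 3.168 × 2575 = 8158 N = 8.158 kN, compressive.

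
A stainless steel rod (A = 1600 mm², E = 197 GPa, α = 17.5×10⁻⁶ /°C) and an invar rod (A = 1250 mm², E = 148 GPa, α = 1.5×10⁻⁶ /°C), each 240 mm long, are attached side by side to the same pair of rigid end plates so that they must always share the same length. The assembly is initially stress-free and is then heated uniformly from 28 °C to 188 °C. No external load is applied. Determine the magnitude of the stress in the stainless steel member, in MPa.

σ ≈ 187 MPa (compressive)

Both members must finish at the same length. With the larger α, the stainless steel tends to over-expand; the plates restrain it, putting the stainless steel in compression and the invar in tension. With no external load the two internal forces are equal and opposite, magnitude P.
Setting the final lengths equal and cancelling L: (α₁ − α₂)ΔT = P/(A₁E₁) + P/(A₂E₂).
|α₁ − α₂|·ΔT = 16×10⁻⁶ × 160 = 0.00256.
1/(A₁E₁) + 1/(A₂E₂) = 1/(1600×197×10³) + 1/(1250×148×10³) = 8.578×10⁻⁹ N⁻¹.
P = 0.00256 / 8.578×10⁻⁹ = 298400 N = 298.4 kN.
σ_{stainless steel} = P/A₁ = 298400/1600 = 186.5 MPa, compressive.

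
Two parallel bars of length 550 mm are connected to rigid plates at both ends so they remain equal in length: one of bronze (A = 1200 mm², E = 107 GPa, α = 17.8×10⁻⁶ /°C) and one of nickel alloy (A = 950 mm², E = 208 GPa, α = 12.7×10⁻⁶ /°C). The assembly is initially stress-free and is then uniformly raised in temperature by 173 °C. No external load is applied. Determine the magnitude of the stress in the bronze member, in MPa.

σ ≈ 57.2 MPa (compressive)

The bronze has the larger α, so on heating it would change length more than the nickel alloy if both were free. The rigid plates force a common final length, so the bronze is put into compression and the nickel alloy into tension, with equal and opposite forces P (no external load).
Setting the final lengths equal and cancelling L: (α₁ − α₂)ΔT = P/(A₁E₁) + P/(A₂E₂).
|α₁ − α₂|·ΔT = 5.1×10⁻⁶ × 173 = 0.0008823.
1/(A₁E₁) + 1/(A₂E₂) = 1/(1200×107×10³) + 1/(950×208×10³) = 1.285×10⁻⁸ N⁻¹.
So P = 0.0008823 / 1.285×10⁻⁸ = 68.67 kN.
σ_{bronze} = P/A₁ = 68670/1200 = 57.22 MPa, compressive.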